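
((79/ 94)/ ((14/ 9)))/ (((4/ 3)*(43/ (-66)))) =-70389/ 113176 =-0.62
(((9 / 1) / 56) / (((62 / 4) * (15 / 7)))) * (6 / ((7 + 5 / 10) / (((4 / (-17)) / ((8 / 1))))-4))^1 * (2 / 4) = -0.00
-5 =-5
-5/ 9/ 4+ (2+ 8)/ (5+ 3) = 10/ 9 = 1.11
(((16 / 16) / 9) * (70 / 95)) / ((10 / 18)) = 0.15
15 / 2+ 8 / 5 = 91 / 10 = 9.10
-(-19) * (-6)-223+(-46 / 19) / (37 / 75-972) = -466538339 / 1384397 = -337.00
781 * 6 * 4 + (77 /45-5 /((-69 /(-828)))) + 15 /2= 1682389 /90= 18693.21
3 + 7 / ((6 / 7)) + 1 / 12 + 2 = 53 / 4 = 13.25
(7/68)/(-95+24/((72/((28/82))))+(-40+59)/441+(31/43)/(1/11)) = -5442381/4594982564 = -0.00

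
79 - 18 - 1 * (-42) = 103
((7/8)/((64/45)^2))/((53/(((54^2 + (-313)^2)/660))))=95336325/76414976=1.25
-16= -16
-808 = -808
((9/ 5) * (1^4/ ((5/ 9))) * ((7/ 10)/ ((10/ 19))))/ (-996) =-3591/ 830000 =-0.00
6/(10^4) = 3/5000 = 0.00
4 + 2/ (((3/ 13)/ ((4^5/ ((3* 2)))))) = 13348/ 9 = 1483.11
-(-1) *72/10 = 36/5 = 7.20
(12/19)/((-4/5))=-15/19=-0.79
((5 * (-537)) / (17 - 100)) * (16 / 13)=42960 / 1079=39.81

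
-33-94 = -127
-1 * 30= -30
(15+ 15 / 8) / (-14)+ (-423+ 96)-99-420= -94887 / 112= -847.21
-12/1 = -12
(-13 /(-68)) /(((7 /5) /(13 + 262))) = 17875 /476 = 37.55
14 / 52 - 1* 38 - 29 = -1735 / 26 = -66.73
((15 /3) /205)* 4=4 /41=0.10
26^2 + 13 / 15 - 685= -122 / 15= -8.13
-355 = -355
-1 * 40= -40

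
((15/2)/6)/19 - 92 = -6987/76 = -91.93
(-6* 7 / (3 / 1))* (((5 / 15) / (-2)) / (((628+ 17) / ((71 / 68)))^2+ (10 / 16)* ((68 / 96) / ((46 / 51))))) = 103884928 / 16990136719935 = 0.00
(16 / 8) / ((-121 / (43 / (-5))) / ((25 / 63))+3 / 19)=4085 / 72741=0.06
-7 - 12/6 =-9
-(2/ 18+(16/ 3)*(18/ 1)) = -865/ 9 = -96.11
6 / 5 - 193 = -959 / 5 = -191.80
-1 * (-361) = 361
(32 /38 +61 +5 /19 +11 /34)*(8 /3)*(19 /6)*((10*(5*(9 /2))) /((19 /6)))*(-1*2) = -24197400 /323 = -74914.55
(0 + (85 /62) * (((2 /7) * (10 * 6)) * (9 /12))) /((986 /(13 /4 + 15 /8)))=9225 /100688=0.09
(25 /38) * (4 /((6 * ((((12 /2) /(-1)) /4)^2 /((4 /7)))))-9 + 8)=-3925 /7182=-0.55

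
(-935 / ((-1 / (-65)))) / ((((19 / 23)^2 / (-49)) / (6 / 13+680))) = 1071964251050 / 361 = 2969430058.31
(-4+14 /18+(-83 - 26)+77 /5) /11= -4357 /495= -8.80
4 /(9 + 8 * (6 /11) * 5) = 44 /339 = 0.13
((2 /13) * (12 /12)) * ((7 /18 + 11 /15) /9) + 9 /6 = 1.52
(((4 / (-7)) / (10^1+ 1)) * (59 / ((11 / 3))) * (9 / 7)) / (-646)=3186 / 1915067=0.00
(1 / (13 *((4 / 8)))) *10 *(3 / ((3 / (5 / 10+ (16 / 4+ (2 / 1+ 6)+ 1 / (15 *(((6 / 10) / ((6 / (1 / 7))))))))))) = 1030 / 39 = 26.41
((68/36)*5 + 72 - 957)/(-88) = 985/99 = 9.95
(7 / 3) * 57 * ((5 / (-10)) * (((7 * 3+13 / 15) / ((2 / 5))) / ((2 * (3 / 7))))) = -38171 / 9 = -4241.22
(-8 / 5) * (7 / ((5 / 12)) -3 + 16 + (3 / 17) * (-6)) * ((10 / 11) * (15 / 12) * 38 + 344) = -83237896 / 4675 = -17804.90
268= 268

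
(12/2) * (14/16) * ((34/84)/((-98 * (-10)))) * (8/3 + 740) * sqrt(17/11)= 9469 * sqrt(187)/64680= 2.00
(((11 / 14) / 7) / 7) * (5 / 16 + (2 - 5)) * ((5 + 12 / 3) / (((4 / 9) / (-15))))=574695 / 43904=13.09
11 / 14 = 0.79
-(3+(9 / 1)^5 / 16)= -3693.56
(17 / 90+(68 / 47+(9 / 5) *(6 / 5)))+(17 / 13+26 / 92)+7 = 39163598 / 3161925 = 12.39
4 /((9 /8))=3.56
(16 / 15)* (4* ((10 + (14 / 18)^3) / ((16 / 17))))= 519044 / 10935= 47.47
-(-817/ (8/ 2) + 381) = -707/ 4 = -176.75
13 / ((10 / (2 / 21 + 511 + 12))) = 680.02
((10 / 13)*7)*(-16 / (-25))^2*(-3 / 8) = -1344 / 1625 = -0.83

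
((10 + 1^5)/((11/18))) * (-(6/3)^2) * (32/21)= -768/7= -109.71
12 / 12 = 1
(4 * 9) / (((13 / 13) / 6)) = 216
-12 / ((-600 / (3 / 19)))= 3 / 950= 0.00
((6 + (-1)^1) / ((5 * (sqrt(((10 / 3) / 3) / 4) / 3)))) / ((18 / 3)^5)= sqrt(10) / 4320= 0.00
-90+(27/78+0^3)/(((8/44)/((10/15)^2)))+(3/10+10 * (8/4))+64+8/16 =-283/65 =-4.35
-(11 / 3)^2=-121 / 9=-13.44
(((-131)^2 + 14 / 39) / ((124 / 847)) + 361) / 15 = 568636967 / 72540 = 7838.94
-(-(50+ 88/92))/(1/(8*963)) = 9029088/23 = 392569.04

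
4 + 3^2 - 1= 12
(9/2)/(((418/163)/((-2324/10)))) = -852327/2090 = -407.81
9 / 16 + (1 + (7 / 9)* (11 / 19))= 5507 / 2736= 2.01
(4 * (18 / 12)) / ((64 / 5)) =15 / 32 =0.47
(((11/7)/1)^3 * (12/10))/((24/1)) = 1331/6860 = 0.19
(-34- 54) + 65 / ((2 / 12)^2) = 2252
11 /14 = 0.79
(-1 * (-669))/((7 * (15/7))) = 223/5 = 44.60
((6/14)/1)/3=1/7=0.14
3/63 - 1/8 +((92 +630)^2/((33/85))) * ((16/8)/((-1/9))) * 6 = -267981678863/1848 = -145011730.99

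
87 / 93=29 / 31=0.94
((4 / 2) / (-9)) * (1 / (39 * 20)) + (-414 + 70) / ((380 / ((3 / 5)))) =-181211 / 333450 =-0.54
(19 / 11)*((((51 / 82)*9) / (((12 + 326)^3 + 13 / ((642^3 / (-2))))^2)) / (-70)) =-38164227165953476164 / 411997864509435729597070485626764625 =-0.00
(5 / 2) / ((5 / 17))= 17 / 2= 8.50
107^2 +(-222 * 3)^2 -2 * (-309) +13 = 455636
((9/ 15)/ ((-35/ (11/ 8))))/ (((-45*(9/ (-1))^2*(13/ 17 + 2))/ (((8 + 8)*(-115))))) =-8602/ 1998675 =-0.00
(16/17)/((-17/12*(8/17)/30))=-720/17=-42.35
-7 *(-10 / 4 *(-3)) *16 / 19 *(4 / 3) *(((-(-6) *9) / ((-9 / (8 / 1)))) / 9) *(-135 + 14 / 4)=-2356480 / 57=-41341.75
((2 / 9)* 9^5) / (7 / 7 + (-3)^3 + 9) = -13122 / 17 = -771.88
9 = 9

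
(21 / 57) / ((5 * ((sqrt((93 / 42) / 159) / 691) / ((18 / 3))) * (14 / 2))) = 4146 * sqrt(69006) / 2945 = 369.82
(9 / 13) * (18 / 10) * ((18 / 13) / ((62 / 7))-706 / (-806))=2592 / 2015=1.29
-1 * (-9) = 9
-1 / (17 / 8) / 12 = -2 / 51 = -0.04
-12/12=-1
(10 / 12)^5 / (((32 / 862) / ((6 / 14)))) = 1346875 / 290304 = 4.64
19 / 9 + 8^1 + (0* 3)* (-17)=91 / 9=10.11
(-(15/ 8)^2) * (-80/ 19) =14.80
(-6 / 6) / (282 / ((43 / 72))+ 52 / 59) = -0.00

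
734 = 734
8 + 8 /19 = 160 /19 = 8.42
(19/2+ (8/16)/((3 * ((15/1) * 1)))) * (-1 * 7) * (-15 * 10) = 29960/3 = 9986.67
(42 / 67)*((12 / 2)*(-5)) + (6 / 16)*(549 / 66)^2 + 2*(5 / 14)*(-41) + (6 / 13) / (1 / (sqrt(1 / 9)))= -519149245 / 23607584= -21.99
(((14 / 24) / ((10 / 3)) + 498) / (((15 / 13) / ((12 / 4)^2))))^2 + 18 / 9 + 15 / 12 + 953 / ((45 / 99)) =15101269.49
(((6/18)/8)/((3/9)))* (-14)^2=49/2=24.50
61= 61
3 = 3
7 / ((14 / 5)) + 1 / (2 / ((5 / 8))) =45 / 16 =2.81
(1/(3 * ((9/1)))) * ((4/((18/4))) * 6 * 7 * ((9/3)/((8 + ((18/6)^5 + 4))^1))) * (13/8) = 182/6885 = 0.03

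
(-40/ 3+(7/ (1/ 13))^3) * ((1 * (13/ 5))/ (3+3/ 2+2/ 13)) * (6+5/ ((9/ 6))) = 21395009272/ 5445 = 3929294.63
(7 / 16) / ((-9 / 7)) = -0.34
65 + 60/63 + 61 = 2666/21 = 126.95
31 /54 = 0.57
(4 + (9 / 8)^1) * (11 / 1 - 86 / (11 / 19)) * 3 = -186099 / 88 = -2114.76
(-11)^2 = 121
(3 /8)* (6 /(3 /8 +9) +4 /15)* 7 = 119 /50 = 2.38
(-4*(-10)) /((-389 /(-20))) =800 /389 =2.06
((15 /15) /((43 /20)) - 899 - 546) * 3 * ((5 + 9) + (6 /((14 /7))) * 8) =-7081110 /43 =-164676.98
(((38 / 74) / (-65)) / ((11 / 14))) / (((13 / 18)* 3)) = -1596 / 343915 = -0.00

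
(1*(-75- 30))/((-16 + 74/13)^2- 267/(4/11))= 10140/60647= 0.17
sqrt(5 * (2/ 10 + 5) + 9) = sqrt(35) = 5.92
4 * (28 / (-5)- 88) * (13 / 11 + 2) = -13104 / 11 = -1191.27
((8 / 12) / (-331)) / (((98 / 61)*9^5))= -61 / 2873147193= -0.00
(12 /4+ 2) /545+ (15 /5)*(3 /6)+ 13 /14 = 1860 /763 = 2.44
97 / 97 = 1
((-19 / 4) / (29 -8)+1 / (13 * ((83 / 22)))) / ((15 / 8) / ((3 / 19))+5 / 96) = -149224 / 8648185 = -0.02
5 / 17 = 0.29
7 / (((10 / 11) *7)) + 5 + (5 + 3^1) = 141 / 10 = 14.10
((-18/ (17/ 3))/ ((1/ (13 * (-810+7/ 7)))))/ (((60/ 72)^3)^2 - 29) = -26496782208/ 22735783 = -1165.42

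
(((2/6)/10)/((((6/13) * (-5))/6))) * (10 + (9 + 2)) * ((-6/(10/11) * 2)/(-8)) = -3003/1000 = -3.00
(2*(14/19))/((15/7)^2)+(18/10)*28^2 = 6034252/4275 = 1411.52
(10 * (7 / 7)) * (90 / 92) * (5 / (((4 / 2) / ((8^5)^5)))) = 21250649172913403461632000 / 23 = 923941268387539280940521.70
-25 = -25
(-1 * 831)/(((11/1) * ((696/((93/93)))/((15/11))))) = -4155/28072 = -0.15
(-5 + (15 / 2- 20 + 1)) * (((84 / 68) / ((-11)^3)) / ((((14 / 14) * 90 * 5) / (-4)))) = -7 / 51425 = -0.00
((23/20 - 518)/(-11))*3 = 140.96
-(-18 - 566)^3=199176704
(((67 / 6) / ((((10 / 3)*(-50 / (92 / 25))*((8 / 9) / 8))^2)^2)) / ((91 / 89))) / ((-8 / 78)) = -886811282993403 / 5340576171875000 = -0.17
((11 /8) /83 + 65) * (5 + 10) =647565 /664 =975.25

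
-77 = -77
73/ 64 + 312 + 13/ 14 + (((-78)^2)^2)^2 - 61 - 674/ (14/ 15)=1370114370682666.93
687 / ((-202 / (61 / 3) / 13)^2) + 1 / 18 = 432039665 / 367236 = 1176.46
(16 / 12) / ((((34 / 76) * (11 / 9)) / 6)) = 2736 / 187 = 14.63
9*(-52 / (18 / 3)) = -78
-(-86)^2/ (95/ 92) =-7162.44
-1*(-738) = 738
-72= -72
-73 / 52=-1.40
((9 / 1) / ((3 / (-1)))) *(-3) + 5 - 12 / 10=64 / 5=12.80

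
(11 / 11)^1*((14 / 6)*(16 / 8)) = 14 / 3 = 4.67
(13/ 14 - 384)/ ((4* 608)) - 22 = -754419/ 34048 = -22.16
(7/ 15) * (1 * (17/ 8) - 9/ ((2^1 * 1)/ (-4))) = 9.39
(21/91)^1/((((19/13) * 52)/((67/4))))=201/3952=0.05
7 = 7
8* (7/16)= 7/2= 3.50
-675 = -675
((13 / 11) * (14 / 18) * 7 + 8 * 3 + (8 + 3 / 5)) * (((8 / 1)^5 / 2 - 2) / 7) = 316533004 / 3465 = 91351.52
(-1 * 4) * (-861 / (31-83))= -861 / 13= -66.23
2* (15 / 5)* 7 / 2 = 21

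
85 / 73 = 1.16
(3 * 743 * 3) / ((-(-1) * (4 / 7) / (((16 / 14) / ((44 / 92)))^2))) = 56598768 / 847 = 66822.63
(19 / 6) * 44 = 139.33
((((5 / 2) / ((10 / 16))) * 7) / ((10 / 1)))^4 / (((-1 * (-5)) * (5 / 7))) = 268912 / 15625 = 17.21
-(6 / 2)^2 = -9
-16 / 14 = -8 / 7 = -1.14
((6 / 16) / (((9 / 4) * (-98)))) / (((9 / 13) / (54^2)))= -351 / 49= -7.16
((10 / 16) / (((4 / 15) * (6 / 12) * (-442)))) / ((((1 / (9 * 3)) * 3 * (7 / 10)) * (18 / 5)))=-1875 / 49504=-0.04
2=2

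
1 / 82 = 0.01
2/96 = 1/48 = 0.02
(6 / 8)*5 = 15 / 4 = 3.75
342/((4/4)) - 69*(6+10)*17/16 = -831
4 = 4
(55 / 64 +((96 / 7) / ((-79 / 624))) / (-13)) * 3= 975981 / 35392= 27.58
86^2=7396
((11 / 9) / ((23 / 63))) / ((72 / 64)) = 616 / 207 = 2.98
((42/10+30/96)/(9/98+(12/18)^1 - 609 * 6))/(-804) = 17689/11513848160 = 0.00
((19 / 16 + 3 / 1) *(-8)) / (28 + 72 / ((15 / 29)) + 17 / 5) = -335 / 1706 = -0.20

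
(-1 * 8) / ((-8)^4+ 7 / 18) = -144 / 73735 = -0.00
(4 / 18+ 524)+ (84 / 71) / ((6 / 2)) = 335230 / 639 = 524.62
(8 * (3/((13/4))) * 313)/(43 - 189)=-15024/949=-15.83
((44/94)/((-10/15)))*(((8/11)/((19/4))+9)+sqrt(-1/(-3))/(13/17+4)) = -5739/893 - 187*sqrt(3)/3807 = -6.51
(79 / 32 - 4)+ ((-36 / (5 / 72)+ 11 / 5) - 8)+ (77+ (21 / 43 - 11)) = -3159591 / 6880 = -459.24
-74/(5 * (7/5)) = -10.57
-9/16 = -0.56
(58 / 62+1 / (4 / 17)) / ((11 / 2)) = 643 / 682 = 0.94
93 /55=1.69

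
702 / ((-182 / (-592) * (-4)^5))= -999 / 448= -2.23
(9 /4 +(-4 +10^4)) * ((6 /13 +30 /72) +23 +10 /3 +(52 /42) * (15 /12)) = 418660055 /1456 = 287541.25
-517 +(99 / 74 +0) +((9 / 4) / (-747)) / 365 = -2312053847 / 4483660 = -515.66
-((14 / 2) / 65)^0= -1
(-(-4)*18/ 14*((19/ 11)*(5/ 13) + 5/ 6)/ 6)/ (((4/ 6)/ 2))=3855/ 1001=3.85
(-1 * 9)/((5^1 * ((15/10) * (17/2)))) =-12/85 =-0.14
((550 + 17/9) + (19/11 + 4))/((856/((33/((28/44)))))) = 151811/4494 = 33.78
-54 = -54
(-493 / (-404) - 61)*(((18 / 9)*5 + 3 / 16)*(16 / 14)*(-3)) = 11809839 / 5656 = 2088.02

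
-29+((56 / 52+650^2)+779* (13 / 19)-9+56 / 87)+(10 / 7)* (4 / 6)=1116290859 / 2639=422997.67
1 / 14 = 0.07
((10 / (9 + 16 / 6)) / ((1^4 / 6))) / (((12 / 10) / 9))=270 / 7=38.57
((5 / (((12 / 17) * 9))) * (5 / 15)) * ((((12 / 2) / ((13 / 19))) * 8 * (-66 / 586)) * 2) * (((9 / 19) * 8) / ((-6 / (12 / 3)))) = 119680 / 11427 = 10.47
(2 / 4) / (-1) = -0.50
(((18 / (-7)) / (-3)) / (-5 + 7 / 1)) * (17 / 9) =17 / 21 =0.81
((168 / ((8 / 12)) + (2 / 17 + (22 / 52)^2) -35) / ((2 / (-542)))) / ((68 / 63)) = -42634234629 / 781456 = -54557.43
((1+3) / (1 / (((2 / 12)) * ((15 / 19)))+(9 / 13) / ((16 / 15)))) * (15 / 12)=5200 / 8579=0.61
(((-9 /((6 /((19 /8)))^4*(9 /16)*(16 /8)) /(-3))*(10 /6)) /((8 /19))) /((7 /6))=12380495 /55738368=0.22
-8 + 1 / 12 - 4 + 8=-47 / 12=-3.92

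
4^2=16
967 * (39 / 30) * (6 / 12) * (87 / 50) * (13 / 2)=14217801 / 2000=7108.90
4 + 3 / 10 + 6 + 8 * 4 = 423 / 10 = 42.30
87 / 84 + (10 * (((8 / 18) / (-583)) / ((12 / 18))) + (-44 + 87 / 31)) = -60982253 / 1518132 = -40.17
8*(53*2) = 848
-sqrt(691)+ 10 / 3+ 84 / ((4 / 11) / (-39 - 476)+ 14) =1110320 / 118959 - sqrt(691) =-16.95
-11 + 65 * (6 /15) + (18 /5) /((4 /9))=231 /10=23.10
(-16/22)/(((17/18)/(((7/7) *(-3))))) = 432/187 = 2.31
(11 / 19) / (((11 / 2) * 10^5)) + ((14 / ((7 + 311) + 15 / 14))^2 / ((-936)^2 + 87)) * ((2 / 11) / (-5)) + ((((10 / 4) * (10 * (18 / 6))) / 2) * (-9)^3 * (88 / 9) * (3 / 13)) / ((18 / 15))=-17441504541797452251876137 / 339303492776669850000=-51403.85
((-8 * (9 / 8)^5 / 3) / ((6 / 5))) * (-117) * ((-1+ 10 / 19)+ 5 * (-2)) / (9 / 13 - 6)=3309794865 / 3579904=924.55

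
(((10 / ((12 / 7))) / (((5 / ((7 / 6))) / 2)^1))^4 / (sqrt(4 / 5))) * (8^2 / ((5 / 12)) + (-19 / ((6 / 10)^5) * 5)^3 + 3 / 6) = -1508360546778389235135463 * sqrt(5) / 30125817224640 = -111957019855.27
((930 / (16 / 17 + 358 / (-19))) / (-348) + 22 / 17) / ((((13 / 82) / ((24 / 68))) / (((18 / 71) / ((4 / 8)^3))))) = 145750932144 / 22363801733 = 6.52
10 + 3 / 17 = 173 / 17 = 10.18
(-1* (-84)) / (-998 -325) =-4 / 63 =-0.06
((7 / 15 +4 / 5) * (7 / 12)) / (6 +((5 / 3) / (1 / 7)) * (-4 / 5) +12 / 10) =-133 / 384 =-0.35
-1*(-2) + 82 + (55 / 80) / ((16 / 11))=21625 / 256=84.47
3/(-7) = -3/7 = -0.43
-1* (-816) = 816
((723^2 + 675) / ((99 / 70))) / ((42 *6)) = 145390 / 99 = 1468.59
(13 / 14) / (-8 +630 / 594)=-0.13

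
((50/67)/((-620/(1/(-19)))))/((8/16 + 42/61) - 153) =-305/730894223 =-0.00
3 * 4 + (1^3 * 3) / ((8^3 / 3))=12.02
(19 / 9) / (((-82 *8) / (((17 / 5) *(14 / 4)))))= -2261 / 59040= -0.04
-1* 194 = -194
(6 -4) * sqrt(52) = 4 * sqrt(13) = 14.42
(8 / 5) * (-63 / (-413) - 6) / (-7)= 552 / 413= 1.34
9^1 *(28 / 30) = 42 / 5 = 8.40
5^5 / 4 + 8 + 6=3181 / 4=795.25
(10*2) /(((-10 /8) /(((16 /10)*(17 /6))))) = -1088 /15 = -72.53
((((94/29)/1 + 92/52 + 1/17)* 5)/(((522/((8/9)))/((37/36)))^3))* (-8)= -7314293200/6728594260507821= -0.00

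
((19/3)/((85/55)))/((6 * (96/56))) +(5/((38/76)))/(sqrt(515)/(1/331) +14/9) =268110 * sqrt(515)/4570336919 +6686398285777/16782277166568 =0.40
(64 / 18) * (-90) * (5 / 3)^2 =-8000 / 9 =-888.89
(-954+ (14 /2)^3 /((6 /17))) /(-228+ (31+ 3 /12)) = -214 /2361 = -0.09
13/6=2.17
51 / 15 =17 / 5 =3.40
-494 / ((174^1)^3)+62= 163308497 / 2634012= 62.00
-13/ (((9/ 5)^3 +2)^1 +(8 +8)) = -0.55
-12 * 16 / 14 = -96 / 7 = -13.71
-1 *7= -7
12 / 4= 3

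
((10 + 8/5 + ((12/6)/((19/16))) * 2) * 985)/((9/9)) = 280134/19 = 14743.89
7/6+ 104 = 631/6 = 105.17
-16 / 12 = -4 / 3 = -1.33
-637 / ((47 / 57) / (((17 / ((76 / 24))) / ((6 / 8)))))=-259896 / 47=-5529.70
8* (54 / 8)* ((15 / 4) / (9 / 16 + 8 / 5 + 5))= 5400 / 191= 28.27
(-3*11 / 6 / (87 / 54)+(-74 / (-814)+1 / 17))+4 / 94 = -3.22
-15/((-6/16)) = 40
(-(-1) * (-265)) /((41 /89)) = -23585 /41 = -575.24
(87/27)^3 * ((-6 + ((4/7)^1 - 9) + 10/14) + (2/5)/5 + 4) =-13706618/42525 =-322.32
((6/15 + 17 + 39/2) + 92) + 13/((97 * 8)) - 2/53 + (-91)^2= 1729407521/205640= 8409.88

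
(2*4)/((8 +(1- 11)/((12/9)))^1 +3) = 16/7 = 2.29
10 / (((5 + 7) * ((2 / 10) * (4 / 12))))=25 / 2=12.50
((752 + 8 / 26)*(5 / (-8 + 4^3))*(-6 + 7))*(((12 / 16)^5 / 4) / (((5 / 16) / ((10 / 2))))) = 2970675 / 46592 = 63.76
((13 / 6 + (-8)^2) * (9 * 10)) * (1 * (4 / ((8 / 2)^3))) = 5955 / 16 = 372.19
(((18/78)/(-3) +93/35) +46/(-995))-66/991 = 44279814/17946019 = 2.47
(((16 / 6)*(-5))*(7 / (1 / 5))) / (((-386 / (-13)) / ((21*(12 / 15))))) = -50960 / 193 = -264.04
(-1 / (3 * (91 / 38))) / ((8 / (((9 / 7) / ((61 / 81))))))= -4617 / 155428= -0.03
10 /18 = 5 /9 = 0.56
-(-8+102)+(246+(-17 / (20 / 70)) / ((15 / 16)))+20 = 1628 / 15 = 108.53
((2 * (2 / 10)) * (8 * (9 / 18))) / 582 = 4 / 1455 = 0.00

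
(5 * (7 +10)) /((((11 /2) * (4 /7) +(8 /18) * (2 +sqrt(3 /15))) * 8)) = 3400425 /1287184 - 37485 * sqrt(5) /643592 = 2.51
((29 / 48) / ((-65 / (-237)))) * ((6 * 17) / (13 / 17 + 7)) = 662099 / 22880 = 28.94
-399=-399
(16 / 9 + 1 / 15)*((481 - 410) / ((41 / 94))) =553942 / 1845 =300.24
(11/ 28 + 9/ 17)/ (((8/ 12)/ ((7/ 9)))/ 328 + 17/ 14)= 17999/ 23749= 0.76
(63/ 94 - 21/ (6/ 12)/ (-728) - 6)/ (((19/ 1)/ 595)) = -7666575/ 46436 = -165.10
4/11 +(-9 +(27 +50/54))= 5729/297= 19.29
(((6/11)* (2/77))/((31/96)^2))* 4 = 0.54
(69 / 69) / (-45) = -1 / 45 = -0.02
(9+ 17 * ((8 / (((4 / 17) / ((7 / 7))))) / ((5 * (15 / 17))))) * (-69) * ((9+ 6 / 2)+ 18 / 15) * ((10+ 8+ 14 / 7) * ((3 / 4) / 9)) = -5313506 / 25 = -212540.24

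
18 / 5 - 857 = -4267 / 5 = -853.40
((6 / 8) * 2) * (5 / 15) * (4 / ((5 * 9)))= 2 / 45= 0.04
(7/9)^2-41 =-3272/81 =-40.40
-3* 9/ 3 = -9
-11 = -11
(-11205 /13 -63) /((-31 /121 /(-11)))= -16003944 /403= -39712.02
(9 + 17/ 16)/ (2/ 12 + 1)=69/ 8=8.62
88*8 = 704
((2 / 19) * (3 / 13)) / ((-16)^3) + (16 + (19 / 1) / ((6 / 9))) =22510589 / 505856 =44.50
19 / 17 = 1.12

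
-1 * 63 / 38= -63 / 38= -1.66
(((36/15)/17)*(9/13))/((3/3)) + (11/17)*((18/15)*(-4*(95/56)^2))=-3829389/433160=-8.84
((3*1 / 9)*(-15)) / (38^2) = -5 / 1444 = -0.00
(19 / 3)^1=19 / 3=6.33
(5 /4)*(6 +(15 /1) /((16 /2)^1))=315 /32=9.84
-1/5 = -0.20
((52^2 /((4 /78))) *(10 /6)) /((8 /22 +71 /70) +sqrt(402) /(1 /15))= -71795323600 /53626679279 +781560780000 *sqrt(402) /53626679279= 290.87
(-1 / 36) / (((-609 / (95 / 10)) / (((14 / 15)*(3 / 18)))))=19 / 281880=0.00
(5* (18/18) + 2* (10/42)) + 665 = 14080/21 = 670.48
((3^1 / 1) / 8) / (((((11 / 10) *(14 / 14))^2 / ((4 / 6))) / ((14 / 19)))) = 350 / 2299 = 0.15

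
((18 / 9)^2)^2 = 16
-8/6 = -4/3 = -1.33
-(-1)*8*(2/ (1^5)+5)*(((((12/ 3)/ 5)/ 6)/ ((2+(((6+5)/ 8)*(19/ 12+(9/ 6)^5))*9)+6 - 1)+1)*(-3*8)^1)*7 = -1453495232/ 154325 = -9418.40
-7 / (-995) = 7 / 995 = 0.01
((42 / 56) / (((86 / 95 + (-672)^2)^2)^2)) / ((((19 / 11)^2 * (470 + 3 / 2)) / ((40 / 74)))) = 409509375 / 59092927963973609060079069302492888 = 0.00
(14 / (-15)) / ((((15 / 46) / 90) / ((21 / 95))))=-27048 / 475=-56.94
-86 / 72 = -43 / 36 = -1.19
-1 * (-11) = 11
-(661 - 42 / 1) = -619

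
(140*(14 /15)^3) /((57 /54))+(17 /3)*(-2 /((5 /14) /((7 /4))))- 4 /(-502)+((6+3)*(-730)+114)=-763480057 /119225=-6403.69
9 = 9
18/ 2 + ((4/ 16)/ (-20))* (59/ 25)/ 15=269941/ 30000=9.00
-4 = -4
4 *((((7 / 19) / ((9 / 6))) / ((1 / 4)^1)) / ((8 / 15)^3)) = 7875 / 304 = 25.90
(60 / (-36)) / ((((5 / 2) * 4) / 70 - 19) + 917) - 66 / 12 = -207541 / 37722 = -5.50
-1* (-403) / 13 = 31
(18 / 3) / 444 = 1 / 74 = 0.01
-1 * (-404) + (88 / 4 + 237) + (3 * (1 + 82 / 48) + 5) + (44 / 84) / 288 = 4089215 / 6048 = 676.13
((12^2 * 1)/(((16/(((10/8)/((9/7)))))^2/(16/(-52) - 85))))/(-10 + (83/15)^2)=-33963125/15438592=-2.20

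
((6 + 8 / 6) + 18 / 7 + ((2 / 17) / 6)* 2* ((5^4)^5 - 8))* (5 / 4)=1112620035810145 / 238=4674874100042.63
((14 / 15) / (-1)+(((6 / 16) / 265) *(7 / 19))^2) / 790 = -0.00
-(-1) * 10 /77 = 10 /77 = 0.13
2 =2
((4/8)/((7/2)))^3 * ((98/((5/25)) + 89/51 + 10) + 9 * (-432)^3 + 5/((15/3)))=-37005274072/17493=-2115433.26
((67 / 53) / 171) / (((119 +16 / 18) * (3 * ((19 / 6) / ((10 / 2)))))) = 670 / 20644507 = 0.00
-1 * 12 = -12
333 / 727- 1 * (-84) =61401 / 727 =84.46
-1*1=-1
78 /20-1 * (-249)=252.90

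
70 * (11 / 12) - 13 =307 / 6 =51.17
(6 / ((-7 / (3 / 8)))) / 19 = -9 / 532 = -0.02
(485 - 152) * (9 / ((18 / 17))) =5661 / 2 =2830.50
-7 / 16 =-0.44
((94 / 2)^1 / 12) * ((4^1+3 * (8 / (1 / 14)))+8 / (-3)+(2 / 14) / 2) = 666037 / 504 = 1321.50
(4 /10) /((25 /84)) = 168 /125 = 1.34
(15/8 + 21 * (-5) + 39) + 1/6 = -1535/24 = -63.96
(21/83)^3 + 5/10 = 0.52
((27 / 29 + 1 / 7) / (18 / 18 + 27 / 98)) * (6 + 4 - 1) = 27468 / 3625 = 7.58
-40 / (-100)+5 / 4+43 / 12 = 157 / 30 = 5.23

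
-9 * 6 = -54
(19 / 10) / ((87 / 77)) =1463 / 870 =1.68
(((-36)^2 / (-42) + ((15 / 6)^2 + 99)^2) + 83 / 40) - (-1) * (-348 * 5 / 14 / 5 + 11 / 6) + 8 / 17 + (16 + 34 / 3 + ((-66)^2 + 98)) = 442895927 / 28560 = 15507.56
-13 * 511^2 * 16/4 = -13578292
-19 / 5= -3.80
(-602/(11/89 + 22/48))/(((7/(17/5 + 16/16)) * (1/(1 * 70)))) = -5143488/113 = -45517.59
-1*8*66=-528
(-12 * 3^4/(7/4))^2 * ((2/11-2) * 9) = -2720977920/539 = -5048196.51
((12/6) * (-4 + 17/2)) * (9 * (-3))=-243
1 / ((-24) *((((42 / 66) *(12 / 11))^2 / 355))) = -30.69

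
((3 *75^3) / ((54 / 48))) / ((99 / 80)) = 10000000 / 11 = 909090.91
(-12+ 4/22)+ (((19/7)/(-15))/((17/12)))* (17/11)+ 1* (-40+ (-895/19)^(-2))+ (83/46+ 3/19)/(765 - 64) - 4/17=-33564621324708539/642414252822650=-52.25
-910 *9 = -8190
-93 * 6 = -558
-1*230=-230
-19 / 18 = -1.06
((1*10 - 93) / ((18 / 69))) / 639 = -0.50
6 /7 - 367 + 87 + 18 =-1828 /7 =-261.14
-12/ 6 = -2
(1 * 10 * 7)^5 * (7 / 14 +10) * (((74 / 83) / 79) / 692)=287806.06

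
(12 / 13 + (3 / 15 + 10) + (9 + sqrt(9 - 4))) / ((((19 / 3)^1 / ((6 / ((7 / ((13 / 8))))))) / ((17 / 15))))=663 * sqrt(5) / 2660 + 16677 / 3325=5.57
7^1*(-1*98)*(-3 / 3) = 686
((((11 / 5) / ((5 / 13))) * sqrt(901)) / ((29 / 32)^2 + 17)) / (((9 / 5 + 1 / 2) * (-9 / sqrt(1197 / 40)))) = -6656 * sqrt(1198330) / 2861775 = -2.55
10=10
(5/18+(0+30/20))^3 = 4096/729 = 5.62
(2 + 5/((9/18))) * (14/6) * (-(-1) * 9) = 252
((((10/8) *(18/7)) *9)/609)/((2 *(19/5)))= 675/107996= 0.01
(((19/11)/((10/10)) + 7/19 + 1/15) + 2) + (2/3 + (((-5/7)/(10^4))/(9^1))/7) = 890172991/184338000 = 4.83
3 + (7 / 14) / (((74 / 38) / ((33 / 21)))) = 1763 / 518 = 3.40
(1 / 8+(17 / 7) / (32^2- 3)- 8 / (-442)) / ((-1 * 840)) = -612749 / 3538050880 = -0.00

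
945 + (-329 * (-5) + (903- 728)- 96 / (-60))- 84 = 13413 / 5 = 2682.60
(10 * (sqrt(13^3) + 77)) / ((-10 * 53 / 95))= -7315 / 53 -1235 * sqrt(13) / 53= -222.04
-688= -688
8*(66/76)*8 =1056/19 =55.58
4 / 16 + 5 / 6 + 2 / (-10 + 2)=5 / 6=0.83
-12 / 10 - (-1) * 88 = 434 / 5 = 86.80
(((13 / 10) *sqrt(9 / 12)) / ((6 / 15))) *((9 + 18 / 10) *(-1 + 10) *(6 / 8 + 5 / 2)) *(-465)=-3819231 *sqrt(3) / 16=-413443.88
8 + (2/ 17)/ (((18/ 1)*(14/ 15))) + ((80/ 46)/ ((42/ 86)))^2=164095753/ 7931826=20.69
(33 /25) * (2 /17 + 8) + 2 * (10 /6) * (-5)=-7588 /1275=-5.95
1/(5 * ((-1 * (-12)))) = 0.02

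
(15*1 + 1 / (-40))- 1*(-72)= 3479 / 40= 86.98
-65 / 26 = -5 / 2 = -2.50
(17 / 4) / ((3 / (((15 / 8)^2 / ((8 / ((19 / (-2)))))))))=-24225 / 4096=-5.91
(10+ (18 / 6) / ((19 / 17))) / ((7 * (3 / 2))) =482 / 399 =1.21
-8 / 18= -4 / 9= -0.44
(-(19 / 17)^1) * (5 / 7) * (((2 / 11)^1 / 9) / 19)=-10 / 11781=-0.00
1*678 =678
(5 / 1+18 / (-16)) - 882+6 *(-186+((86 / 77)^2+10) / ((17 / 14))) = -223305391 / 115192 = -1938.55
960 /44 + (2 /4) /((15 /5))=1451 /66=21.98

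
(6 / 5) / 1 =6 / 5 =1.20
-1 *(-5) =5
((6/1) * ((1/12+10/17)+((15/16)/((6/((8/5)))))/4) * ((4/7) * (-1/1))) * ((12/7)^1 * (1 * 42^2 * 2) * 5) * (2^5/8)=-5175360/17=-304432.94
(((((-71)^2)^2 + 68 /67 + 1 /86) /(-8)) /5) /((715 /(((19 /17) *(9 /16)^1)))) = -25038181124127 /44823750400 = -558.59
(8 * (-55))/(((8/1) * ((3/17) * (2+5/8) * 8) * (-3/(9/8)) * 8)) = 935/1344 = 0.70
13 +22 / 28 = 193 / 14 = 13.79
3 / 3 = 1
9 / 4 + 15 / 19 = 231 / 76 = 3.04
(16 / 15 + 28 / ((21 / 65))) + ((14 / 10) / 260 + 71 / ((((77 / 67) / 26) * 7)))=666795359 / 2102100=317.20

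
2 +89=91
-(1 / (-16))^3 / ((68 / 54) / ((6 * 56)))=567 / 8704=0.07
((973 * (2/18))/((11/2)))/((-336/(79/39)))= -10981/92664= -0.12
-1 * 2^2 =-4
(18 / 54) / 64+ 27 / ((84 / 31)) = 13399 / 1344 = 9.97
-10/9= -1.11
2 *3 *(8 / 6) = 8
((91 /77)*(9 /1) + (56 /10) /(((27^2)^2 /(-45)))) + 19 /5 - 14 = 1415636 /3247695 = 0.44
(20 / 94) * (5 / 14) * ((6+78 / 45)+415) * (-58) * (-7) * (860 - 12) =1559378720 / 141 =11059423.55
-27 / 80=-0.34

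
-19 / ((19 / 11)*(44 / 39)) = -9.75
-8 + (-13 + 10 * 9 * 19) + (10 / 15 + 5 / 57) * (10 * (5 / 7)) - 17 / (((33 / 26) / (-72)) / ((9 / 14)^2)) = 2092.93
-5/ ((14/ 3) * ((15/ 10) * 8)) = -5/ 56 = -0.09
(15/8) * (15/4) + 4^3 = 2273/32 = 71.03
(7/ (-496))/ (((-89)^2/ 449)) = -0.00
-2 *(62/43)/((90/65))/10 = -403/1935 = -0.21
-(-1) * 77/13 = 77/13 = 5.92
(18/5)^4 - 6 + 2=102476/625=163.96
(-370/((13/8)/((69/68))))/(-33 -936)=17020/71383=0.24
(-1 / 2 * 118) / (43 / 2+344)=-118 / 731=-0.16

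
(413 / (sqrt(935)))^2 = 170569 / 935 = 182.43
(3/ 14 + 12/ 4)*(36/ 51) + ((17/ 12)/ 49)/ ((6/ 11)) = 139259/ 59976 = 2.32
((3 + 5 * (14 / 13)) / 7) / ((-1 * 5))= -109 / 455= -0.24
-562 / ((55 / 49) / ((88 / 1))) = -220304 / 5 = -44060.80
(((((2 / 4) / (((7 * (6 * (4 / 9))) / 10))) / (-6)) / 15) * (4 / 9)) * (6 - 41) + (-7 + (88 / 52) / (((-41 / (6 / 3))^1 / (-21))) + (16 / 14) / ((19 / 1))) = -39504791 / 7656012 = -5.16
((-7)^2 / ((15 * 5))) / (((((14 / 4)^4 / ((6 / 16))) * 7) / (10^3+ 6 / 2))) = 2006 / 8575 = 0.23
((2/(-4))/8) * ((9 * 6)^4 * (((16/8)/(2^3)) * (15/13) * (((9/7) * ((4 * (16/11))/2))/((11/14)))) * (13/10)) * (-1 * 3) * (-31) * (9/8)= -12010035159/121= -99256488.92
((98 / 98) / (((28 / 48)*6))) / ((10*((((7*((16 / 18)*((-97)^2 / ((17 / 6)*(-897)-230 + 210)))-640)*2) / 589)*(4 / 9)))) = -244413207 / 8557440640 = -0.03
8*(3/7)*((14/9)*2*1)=32/3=10.67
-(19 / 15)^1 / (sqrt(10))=-19*sqrt(10) / 150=-0.40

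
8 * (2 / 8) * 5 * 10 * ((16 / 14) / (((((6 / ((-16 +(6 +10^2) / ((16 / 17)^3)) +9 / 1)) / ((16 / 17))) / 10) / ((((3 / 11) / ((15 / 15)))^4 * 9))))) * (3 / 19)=22421579625 / 132413204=169.33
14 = 14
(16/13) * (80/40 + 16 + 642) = 10560/13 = 812.31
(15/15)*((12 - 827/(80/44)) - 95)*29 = -311953/20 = -15597.65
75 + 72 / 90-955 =-4396 / 5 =-879.20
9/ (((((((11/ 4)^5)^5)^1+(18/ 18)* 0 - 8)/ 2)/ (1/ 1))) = 6755399441055744/ 36115686474958840929029753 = 0.00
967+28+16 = 1011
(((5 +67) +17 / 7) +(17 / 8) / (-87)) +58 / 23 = 8620007 / 112056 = 76.93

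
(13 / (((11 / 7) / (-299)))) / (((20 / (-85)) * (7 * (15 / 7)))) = 462553 / 660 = 700.84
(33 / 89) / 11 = 3 / 89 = 0.03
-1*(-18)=18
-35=-35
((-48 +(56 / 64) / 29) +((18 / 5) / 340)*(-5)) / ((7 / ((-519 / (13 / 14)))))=491497671 / 128180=3834.43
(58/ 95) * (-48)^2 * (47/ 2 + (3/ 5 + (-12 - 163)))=-100825344/ 475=-212263.88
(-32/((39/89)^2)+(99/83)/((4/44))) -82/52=-39161765/252486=-155.10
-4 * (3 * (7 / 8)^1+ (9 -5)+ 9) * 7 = -437.50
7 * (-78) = -546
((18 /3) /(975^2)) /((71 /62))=124 /22498125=0.00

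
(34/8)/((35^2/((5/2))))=0.01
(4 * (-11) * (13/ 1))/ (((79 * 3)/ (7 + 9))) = -9152/ 237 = -38.62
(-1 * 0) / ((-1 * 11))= 0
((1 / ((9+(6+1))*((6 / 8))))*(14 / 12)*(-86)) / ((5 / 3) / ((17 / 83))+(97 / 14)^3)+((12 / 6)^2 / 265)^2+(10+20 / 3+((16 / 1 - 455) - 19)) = -1477967699310222 / 3348684953675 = -441.36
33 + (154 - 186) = 1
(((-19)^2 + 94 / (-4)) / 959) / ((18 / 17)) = 1275 / 3836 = 0.33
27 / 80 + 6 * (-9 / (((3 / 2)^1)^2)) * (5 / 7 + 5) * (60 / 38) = -2300409 / 10640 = -216.20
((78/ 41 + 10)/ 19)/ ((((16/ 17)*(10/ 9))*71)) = 9333/ 1106180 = 0.01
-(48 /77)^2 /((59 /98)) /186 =-768 /221309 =-0.00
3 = 3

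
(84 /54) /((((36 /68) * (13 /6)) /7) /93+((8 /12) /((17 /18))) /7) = 103292 /6813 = 15.16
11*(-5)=-55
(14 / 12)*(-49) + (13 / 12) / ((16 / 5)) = -3637 / 64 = -56.83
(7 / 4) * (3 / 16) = 21 / 64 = 0.33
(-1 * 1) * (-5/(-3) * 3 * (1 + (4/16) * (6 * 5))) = -85/2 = -42.50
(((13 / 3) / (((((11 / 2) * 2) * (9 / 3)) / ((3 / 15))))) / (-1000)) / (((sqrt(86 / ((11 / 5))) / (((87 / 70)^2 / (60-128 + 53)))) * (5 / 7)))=10933 * sqrt(4730) / 1241625000000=0.00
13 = 13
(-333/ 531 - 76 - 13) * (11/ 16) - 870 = -109931/ 118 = -931.62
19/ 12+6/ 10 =131/ 60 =2.18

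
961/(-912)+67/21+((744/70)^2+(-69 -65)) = -7037139/372400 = -18.90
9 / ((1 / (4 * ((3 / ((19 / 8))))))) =864 / 19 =45.47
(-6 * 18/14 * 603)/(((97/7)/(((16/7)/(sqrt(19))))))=-176.03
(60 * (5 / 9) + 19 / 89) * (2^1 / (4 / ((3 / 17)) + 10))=8957 / 4361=2.05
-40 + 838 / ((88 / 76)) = 683.73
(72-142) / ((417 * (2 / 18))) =-210 / 139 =-1.51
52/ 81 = 0.64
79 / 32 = 2.47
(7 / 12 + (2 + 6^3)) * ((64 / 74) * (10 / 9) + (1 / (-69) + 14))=300267925 / 91908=3267.05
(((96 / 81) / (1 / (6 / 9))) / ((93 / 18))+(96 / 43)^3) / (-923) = -750700928 / 61423212357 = -0.01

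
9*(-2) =-18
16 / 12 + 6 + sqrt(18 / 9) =sqrt(2) + 22 / 3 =8.75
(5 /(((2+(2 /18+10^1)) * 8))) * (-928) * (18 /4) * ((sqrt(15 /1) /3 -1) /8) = 11745 /436 -3915 * sqrt(15) /436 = -7.84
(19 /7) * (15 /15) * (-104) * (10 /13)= -1520 /7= -217.14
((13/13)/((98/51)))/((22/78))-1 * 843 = -906765/1078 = -841.15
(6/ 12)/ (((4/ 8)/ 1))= 1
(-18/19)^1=-18/19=-0.95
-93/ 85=-1.09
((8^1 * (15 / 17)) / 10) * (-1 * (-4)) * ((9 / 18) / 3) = 8 / 17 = 0.47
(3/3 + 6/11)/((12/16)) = 68/33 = 2.06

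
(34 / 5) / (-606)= -17 / 1515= -0.01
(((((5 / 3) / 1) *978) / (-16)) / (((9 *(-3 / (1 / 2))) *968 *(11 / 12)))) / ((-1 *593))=-815 / 227313504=-0.00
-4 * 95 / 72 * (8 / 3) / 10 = -38 / 27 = -1.41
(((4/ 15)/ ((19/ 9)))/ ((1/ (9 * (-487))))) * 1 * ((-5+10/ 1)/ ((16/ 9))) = -118341/ 76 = -1557.12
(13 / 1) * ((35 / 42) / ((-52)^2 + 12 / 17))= 221 / 55176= 0.00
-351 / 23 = -15.26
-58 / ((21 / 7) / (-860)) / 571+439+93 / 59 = 47470642 / 101067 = 469.69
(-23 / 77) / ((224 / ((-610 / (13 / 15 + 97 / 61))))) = 6418725 / 19386752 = 0.33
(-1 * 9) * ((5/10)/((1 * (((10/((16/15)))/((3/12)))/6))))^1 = -18/25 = -0.72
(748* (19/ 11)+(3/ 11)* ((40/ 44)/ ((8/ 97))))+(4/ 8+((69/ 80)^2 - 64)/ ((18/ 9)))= 1957494481/ 1548800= 1263.88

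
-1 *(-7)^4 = -2401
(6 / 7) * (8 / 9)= 16 / 21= 0.76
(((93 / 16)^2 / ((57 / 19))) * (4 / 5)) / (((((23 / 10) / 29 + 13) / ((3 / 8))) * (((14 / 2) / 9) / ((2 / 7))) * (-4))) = -0.02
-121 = -121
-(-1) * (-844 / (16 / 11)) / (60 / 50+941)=-11605 / 18844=-0.62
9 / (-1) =-9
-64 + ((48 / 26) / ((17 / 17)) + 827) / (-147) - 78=-282137 / 1911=-147.64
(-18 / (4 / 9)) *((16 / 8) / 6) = -13.50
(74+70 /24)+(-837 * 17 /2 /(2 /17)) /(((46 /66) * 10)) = -23735117 /2760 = -8599.68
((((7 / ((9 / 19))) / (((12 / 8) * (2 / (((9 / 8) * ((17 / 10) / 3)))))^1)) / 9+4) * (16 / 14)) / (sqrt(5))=28181 * sqrt(5) / 28350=2.22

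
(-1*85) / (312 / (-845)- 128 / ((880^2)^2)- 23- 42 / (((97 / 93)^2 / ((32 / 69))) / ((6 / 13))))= 86180884926400000 / 32072514630680407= 2.69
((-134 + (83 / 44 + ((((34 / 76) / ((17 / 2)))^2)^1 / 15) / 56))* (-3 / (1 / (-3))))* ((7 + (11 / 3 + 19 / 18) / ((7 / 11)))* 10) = -800721954023 / 4669896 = -171464.62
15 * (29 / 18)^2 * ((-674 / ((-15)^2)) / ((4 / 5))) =-283417 / 1944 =-145.79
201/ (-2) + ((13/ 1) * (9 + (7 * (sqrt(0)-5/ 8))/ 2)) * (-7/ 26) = -3979/ 32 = -124.34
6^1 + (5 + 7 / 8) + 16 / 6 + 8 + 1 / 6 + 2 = 593 / 24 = 24.71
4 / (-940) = -1 / 235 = -0.00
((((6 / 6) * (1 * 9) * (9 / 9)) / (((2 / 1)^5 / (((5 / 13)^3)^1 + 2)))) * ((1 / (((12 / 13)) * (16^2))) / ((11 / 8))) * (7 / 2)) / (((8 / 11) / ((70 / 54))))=1107155 / 99680256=0.01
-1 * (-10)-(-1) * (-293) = -283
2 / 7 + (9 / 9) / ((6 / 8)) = 1.62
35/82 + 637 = 52269/82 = 637.43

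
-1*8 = -8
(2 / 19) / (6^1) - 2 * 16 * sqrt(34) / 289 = 1 / 57 - 32 * sqrt(34) / 289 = -0.63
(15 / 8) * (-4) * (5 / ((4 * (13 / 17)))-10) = 62.74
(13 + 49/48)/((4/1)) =673/192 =3.51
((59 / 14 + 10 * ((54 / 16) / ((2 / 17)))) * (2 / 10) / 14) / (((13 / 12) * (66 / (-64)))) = -130408 / 35035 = -3.72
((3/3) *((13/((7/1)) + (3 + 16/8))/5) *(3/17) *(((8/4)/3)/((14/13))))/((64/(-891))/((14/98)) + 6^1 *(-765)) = -21384/655208645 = -0.00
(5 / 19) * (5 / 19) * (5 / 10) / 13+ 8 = 8.00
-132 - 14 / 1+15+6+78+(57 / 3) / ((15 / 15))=-28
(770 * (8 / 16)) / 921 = 385 / 921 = 0.42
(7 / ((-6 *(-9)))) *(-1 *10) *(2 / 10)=-0.26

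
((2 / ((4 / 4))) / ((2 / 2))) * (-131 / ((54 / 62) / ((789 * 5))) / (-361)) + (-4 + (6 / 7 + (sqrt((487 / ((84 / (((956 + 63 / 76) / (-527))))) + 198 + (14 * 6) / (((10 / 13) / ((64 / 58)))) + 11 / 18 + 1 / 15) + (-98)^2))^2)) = 73391383757291 / 5561300304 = 13196.80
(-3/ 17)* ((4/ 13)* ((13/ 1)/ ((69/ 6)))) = -24/ 391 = -0.06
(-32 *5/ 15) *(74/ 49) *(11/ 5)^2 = -286528/ 3675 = -77.97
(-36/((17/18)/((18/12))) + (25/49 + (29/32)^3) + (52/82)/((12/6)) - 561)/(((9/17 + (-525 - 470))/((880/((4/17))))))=645204482093765/278234349568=2318.92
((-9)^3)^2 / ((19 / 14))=7440174 / 19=391588.11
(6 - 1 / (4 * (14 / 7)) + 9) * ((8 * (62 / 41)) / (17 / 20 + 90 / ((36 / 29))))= 147560 / 60147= 2.45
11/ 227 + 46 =10453/ 227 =46.05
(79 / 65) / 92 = 79 / 5980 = 0.01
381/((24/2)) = 127/4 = 31.75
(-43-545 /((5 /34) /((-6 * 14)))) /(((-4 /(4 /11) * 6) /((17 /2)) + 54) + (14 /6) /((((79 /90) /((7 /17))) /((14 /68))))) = 7106399891 /1060743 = 6699.45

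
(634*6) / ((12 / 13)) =4121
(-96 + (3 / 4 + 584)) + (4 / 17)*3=33283 / 68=489.46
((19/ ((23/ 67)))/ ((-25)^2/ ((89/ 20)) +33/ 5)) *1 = 566485/ 1505051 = 0.38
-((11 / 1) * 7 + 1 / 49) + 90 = 636 / 49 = 12.98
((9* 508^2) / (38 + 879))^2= 5394359275776 / 840889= 6415067.00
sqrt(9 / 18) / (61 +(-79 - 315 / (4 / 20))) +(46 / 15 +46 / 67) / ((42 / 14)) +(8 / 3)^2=8.36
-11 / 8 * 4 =-11 / 2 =-5.50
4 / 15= 0.27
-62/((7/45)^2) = -2562.24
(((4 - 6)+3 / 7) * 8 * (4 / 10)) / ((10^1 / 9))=-792 / 175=-4.53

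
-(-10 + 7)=3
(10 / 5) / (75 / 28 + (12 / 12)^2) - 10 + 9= -47 / 103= -0.46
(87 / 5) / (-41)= -87 / 205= -0.42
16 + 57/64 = 1081/64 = 16.89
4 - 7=-3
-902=-902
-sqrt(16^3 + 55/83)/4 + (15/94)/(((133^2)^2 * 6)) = 5/58825335548 - sqrt(28221909)/332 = -16.00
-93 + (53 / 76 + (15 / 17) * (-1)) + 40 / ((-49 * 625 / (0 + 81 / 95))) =-3687140939 / 39567500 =-93.19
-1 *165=-165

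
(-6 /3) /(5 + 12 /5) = -10 /37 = -0.27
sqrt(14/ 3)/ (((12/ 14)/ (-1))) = -7 * sqrt(42)/ 18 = -2.52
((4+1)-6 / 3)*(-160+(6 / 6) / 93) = -14879 / 31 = -479.97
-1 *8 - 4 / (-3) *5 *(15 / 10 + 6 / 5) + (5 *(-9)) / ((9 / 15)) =-65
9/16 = 0.56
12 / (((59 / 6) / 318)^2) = 43685568 / 3481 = 12549.72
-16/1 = -16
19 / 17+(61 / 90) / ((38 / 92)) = 40096 / 14535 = 2.76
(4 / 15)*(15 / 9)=4 / 9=0.44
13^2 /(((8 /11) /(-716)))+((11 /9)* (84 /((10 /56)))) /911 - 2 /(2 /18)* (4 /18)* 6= -4547817737 /27330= -166403.87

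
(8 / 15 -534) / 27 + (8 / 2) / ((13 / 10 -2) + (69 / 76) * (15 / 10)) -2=-15.71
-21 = -21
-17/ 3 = -5.67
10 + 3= 13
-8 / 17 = -0.47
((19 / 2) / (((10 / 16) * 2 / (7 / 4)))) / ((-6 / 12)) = -133 / 5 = -26.60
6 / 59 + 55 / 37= 3467 / 2183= 1.59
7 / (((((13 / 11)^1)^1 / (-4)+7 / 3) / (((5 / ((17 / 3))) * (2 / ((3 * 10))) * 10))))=9240 / 4573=2.02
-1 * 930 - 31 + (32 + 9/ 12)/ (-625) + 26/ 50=-2401331/ 2500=-960.53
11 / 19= 0.58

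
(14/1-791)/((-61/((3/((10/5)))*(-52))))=-60606/61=-993.54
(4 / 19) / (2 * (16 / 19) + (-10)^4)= 1 / 47508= 0.00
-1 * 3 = -3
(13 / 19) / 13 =1 / 19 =0.05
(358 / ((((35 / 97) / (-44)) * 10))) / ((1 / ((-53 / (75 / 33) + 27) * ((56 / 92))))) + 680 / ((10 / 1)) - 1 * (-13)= -6061151 / 625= -9697.84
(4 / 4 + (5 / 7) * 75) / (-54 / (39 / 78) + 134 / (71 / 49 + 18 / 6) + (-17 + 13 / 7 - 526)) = -41638 / 472315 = -0.09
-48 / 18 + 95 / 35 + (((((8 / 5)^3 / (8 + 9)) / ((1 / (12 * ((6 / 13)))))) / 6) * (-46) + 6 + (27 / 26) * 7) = 3580667 / 1160250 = 3.09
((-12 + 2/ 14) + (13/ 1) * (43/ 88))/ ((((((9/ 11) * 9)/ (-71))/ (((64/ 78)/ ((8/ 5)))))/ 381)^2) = -151640294299450/ 7761663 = -19537088.16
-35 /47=-0.74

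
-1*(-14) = 14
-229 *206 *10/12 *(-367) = 43282145/3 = 14427381.67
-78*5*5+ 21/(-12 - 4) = -31221/16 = -1951.31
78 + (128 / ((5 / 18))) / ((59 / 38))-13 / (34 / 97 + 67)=721929551 / 1927235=374.59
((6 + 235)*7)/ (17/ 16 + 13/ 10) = 19280/ 27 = 714.07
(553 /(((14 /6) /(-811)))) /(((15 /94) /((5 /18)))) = -3011243 /9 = -334582.56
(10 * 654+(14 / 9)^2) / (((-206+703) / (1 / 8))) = 66242 / 40257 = 1.65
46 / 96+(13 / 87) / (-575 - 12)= 0.48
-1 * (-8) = 8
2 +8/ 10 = 14/ 5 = 2.80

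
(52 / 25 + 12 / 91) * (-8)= -40256 / 2275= -17.69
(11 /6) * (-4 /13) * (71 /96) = -781 /1872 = -0.42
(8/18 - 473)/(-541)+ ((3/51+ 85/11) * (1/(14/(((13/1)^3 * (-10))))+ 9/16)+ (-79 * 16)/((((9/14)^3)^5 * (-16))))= 988933501865951374987454/20829388160619355383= 47477.80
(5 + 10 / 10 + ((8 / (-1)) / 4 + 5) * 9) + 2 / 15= 497 / 15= 33.13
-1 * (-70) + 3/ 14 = 983/ 14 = 70.21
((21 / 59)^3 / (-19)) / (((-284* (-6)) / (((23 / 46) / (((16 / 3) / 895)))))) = -8288595 / 70926405376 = -0.00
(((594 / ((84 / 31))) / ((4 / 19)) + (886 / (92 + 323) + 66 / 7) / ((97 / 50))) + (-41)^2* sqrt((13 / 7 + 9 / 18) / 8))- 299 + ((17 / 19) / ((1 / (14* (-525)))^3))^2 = 1681* sqrt(231) / 28 + 20542804395767093939746780922997 / 162759016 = 126216076384776705334070.70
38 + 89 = 127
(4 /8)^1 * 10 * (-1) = -5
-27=-27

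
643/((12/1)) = 643/12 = 53.58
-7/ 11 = -0.64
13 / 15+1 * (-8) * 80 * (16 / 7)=-153509 / 105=-1461.99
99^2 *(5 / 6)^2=6806.25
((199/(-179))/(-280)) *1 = 199/50120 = 0.00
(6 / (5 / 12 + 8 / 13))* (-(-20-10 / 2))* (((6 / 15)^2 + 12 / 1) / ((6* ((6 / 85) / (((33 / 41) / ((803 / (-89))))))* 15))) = -11958752 / 481873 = -24.82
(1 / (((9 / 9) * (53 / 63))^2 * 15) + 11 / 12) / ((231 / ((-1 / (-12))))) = 170371 / 467192880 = 0.00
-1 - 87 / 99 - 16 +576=558.12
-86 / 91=-0.95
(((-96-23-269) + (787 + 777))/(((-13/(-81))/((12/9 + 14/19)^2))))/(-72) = -2046828/4693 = -436.14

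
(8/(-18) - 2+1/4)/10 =-79/360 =-0.22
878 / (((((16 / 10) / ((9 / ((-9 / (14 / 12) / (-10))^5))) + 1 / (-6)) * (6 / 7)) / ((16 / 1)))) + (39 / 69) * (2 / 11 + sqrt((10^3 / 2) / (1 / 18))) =-6533455903371354 / 47078713363 + 390 * sqrt(10) / 23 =-138723.66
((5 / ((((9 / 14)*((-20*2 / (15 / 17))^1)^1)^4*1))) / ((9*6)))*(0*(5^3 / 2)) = 0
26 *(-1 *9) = -234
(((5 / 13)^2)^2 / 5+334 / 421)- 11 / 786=7407045223 / 9451006266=0.78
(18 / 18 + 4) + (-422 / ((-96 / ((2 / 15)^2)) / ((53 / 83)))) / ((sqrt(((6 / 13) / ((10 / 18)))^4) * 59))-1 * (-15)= 30845938247 / 1542202416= 20.00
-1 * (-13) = 13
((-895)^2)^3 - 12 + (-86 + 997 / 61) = 31352201877190323144 / 61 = 513970522576890543.34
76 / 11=6.91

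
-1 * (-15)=15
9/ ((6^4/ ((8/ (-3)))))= -1/ 54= -0.02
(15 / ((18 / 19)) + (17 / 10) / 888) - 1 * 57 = -365543 / 8880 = -41.16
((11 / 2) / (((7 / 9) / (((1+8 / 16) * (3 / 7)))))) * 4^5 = 228096 / 49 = 4655.02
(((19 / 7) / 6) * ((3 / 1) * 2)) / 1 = 2.71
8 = 8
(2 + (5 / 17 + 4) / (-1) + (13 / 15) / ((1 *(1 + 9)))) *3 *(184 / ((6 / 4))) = -1035736 / 1275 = -812.34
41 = 41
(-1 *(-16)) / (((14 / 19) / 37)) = 5624 / 7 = 803.43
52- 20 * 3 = -8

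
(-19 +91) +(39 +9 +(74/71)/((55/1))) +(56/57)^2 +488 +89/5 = 626.78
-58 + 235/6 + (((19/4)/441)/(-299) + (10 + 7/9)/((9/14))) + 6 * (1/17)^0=3.93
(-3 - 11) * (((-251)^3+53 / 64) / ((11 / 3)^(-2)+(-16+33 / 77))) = -6000432657219 / 420032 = -14285655.99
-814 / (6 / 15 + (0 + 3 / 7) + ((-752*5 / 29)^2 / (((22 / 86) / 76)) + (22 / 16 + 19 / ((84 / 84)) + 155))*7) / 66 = -95840360 / 271675405700151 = -0.00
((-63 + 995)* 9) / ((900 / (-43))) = -10019 / 25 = -400.76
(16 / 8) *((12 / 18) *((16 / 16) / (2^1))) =2 / 3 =0.67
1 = 1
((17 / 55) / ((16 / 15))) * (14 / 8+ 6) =1581 / 704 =2.25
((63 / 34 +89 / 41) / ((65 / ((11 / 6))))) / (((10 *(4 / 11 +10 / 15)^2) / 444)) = 2486037807 / 523725800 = 4.75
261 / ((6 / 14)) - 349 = 260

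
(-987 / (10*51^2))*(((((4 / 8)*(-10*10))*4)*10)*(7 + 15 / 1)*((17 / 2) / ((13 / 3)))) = 723800 / 221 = 3275.11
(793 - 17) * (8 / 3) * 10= 62080 / 3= 20693.33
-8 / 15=-0.53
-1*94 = -94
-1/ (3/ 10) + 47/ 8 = 61/ 24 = 2.54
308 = 308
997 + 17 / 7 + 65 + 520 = 1584.43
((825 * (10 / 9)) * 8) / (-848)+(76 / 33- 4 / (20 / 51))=-48228 / 2915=-16.54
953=953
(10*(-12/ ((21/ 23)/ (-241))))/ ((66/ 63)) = 332580/ 11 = 30234.55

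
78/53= 1.47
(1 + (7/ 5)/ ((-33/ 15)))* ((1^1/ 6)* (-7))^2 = 49/ 99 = 0.49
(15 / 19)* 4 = 60 / 19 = 3.16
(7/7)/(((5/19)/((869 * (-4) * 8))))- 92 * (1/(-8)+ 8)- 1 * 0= -1063949/10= -106394.90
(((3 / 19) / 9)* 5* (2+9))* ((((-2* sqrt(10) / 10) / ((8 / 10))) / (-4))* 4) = 55* sqrt(10) / 228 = 0.76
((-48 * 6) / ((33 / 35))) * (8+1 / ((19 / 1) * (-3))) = -509600 / 209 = -2438.28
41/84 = 0.49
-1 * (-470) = 470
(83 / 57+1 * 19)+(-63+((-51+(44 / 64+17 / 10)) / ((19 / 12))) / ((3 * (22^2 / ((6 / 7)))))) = -82194001 / 1931160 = -42.56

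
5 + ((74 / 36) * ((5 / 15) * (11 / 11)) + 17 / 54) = 6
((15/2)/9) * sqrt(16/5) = 2 * sqrt(5)/3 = 1.49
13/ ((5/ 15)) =39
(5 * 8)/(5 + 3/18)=240/31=7.74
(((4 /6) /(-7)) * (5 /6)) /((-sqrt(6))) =5 * sqrt(6) /378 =0.03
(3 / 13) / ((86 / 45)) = 135 / 1118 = 0.12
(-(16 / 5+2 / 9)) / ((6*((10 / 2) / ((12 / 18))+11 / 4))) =-308 / 5535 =-0.06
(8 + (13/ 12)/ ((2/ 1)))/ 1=205/ 24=8.54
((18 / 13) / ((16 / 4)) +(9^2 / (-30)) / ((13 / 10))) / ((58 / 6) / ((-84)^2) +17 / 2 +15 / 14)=-476280 / 2634281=-0.18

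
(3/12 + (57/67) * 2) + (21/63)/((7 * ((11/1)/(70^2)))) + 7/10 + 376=17681969/44220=399.86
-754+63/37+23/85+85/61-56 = -154748559/191845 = -806.63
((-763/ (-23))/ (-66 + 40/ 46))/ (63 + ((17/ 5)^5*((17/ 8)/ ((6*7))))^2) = -60086250000000/ 69772531883584427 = -0.00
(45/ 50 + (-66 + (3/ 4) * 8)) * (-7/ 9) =1379/ 30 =45.97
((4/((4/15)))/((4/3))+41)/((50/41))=8569/200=42.84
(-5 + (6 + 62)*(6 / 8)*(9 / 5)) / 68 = 217 / 170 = 1.28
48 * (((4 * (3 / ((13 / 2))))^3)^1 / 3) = 221184 / 2197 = 100.68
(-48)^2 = 2304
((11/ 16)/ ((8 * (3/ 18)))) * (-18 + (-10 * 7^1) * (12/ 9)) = -1837/ 32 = -57.41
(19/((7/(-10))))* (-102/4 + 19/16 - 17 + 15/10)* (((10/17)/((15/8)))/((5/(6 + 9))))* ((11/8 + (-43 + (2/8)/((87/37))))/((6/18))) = -249814565/1972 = -126680.81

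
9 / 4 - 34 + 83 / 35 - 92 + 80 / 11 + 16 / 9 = -1556867 / 13860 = -112.33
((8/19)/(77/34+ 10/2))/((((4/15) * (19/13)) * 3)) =340/6859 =0.05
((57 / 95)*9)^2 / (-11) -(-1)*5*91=124396 / 275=452.35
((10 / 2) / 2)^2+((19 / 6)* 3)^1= 63 / 4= 15.75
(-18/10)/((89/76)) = -684/445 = -1.54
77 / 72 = 1.07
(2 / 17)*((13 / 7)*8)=208 / 119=1.75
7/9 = 0.78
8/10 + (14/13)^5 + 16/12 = 3.58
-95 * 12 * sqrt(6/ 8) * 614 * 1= -349980 * sqrt(3)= -606183.14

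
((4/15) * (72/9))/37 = 32/555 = 0.06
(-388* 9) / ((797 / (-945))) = 3299940 / 797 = 4140.45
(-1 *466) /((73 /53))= -24698 /73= -338.33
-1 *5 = -5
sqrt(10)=3.16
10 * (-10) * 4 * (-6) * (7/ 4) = 4200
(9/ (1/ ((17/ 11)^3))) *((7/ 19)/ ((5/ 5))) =309519/ 25289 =12.24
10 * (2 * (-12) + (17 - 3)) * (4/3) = -400/3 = -133.33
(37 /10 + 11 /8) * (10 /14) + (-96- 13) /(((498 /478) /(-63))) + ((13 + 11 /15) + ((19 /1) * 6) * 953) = 1147895729 /9960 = 115250.58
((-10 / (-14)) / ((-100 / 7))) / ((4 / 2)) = -1 / 40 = -0.02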